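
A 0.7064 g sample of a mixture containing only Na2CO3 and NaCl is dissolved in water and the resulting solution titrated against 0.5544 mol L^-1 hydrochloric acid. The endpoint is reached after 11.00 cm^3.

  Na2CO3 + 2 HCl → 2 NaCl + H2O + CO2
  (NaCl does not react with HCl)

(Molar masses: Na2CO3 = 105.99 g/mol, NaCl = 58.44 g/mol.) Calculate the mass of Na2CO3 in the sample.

0.3232 g

n(HCl) = 0.01100 × 0.5544 = 6.098 × 10^-3 mol
Let x = n(Na2CO3), y = n(NaCl).
Titrant: 2x = 6.098 × 10^-3;  mass: 105.99x + 58.44y = 0.7064
Solving, x = 3.049 × 10^-3 mol, y = 6.557 × 10^-3 mol
mass of Na2CO3 = 3.049 × 10^-3 × 105.99 = 0.3232 g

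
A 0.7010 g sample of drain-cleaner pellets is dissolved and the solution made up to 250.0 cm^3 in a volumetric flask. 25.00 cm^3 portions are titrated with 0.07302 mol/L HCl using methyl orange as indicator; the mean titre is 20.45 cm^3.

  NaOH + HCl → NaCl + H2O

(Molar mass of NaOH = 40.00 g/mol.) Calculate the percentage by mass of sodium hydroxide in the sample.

85.21 %

n(HCl) per titration = 0.02045 × 0.07302 = 1.493 × 10^-3 mol
n(NaOH) in each aliquot = 1.493 × 10^-3 mol (1:1 ratio)
n(NaOH) in the whole flask = 1.493 × 10^-3 × 250.0/25.00 = 0.01493 mol
mass of NaOH = 0.01493 × 40.00 = 0.5973 g
% NaOH = 0.5973 / 0.7010 × 100 = 85.21 %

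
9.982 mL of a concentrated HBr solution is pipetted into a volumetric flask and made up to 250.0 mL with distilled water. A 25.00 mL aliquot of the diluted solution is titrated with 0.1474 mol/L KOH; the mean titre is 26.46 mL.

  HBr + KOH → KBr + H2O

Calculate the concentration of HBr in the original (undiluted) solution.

n(KOH) = 0.02646 × 0.1474 = 3.900 × 10^-3 mol
n(HBr) in the aliquot = 3.900 × 10^-3 mol (1:1 ratio)
[HBr]_dilute = 3.900 × 10^-3 / 0.02500 = 0.1560 mol/L
Dilution factor = 250.0 / 9.982 = 25.05
[HBr]_stock = 0.1560 × 25.05 = 3.907 mol/L

3.907 mol/L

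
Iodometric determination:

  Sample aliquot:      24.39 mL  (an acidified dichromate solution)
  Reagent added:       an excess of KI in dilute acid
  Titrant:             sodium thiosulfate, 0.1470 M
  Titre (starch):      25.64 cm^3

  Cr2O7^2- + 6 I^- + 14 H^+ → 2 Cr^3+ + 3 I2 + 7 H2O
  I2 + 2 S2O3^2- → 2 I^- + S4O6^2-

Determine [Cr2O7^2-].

n(S2O3^2-) = 0.02564 × 0.1470 = 3.769 × 10^-3 mol
n(I2) = n(S2O3^2-)/2 = 1.885 × 10^-3 mol
From the 1:3 ratio, n(Cr2O7^2-) in the aliquot = 1/3 × 1.885 × 10^-3 = 6.282 × 10^-4 mol
[Cr2O7^2-] = 6.282 × 10^-4 / 0.02439 = 0.02576 mol/L

0.02576 M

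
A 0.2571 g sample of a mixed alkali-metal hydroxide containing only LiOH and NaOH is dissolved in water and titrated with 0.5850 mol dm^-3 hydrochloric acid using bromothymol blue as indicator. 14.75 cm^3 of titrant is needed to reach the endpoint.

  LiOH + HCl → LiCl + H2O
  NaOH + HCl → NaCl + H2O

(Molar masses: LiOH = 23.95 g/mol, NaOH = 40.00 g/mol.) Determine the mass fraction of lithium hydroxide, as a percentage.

n(HCl) = 0.01475 × 0.5850 = 8.629 × 10^-3 mol
Let x = n(LiOH), y = n(NaOH).
Titrant: 1x + 1y = 8.629 × 10^-3;  mass: 23.95x + 40.00y = 0.2571
Solving, x = 5.486 × 10^-3 mol, y = 3.143 × 10^-3 mol
mass of LiOH = 5.486 × 10^-3 × 23.95 = 0.1314 g
% LiOH = 0.1314 / 0.2571 × 100 = 51.10 %

51.10 %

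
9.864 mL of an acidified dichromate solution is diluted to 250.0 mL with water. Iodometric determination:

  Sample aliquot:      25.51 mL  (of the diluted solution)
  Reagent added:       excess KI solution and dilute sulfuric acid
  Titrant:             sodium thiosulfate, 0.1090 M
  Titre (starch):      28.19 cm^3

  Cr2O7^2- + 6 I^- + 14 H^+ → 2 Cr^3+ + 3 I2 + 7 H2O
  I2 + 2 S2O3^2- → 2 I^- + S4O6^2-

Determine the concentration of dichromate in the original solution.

n(S2O3^2-) = 0.02819 × 0.1090 = 3.073 × 10^-3 mol
n(I2) = n(S2O3^2-)/2 = 1.536 × 10^-3 mol
From the 1:3 ratio, n(Cr2O7^2-) in the aliquot = 1/3 × 1.536 × 10^-3 = 5.121 × 10^-4 mol
[Cr2O7^2-]_dilute = 5.121 × 10^-4 / 0.02551 = 0.02008 mol/L
[Cr2O7^2-]_original = 0.02008 × 250.0/9.864 = 0.5088 mol/L

0.5088 M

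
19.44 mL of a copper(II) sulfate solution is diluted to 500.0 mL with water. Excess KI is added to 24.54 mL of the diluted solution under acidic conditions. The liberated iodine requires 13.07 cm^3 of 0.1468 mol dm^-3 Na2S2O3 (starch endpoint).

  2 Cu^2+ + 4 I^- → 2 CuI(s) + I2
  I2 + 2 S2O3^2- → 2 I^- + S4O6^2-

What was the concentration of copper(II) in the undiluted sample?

2.011 mol/L

n(S2O3^2-) = 0.01307 × 0.1468 = 1.919 × 10^-3 mol
n(I2) = n(S2O3^2-)/2 = 9.593 × 10^-4 mol
From the 2:1 ratio, n(Cu2+) in the aliquot = 2/1 × 9.593 × 10^-4 = 1.919 × 10^-3 mol
[Cu2+]_dilute = 1.919 × 10^-3 / 0.02454 = 0.07819 mol/L
[Cu2+]_original = 0.07819 × 500.0/19.44 = 2.011 mol/L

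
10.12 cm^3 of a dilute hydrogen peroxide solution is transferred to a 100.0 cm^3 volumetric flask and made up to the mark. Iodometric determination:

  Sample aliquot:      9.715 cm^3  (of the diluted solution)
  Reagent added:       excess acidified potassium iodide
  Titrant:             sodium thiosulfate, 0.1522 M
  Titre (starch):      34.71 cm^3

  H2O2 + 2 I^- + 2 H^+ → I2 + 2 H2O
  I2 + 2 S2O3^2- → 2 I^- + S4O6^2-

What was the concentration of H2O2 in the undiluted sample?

n(S2O3^2-) = 0.03471 × 0.1522 = 5.283 × 10^-3 mol
n(I2) = n(S2O3^2-)/2 = 2.641 × 10^-3 mol
n(H2O2) in the aliquot = 2.641 × 10^-3 mol (1:1 ratio)
[H2O2]_dilute = 2.641 × 10^-3 / 0.009715 = 0.2719 mol/L
[H2O2]_original = 0.2719 × 100.0/10.12 = 2.687 mol/L

2.687 M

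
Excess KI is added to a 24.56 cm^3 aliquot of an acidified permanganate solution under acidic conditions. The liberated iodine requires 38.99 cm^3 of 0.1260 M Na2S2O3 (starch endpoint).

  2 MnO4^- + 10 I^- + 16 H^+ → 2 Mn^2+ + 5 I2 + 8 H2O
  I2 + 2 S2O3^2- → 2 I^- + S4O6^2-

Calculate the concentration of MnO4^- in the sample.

0.04001 M

n(S2O3^2-) = 0.03899 × 0.1260 = 4.913 × 10^-3 mol
n(I2) = n(S2O3^2-)/2 = 2.456 × 10^-3 mol
From the 2:5 ratio, n(MnO4^-) in the aliquot = 2/5 × 2.456 × 10^-3 = 9.825 × 10^-4 mol
[MnO4^-] = 9.825 × 10^-4 / 0.02456 = 0.04001 mol/L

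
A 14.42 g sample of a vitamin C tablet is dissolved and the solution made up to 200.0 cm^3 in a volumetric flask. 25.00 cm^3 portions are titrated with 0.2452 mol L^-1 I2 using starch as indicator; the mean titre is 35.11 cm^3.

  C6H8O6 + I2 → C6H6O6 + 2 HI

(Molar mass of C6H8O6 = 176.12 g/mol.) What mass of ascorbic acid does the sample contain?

12.13 g

n(I2) per titration = 0.03511 × 0.2452 = 8.609 × 10^-3 mol
n(C6H8O6) in each aliquot = 8.609 × 10^-3 mol (1:1 ratio)
n(C6H8O6) in the whole flask = 8.609 × 10^-3 × 200.0/25.00 = 0.06887 mol
mass of C6H8O6 = 0.06887 × 176.12 = 12.13 g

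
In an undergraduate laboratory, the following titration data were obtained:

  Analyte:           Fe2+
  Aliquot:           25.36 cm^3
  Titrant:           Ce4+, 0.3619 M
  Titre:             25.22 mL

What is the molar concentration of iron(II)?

0.3599 M

Ce^4+ + Fe^2+ → Ce^3+ + Fe^3+
n(Ce4+) = 0.02522 L × 0.3619 mol/L = 9.127 × 10^-3 mol
n(Fe2+) = 9.127 × 10^-3 mol (1:1 mole ratio)
[Fe2+] = 9.127 × 10^-3 mol / 0.02536 L = 0.3599 mol/L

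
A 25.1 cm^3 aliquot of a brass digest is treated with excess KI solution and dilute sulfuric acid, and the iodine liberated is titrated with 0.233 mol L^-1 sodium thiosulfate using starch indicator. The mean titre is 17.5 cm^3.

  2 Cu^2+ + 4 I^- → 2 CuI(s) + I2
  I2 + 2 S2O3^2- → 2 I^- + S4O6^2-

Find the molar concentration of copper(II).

n(S2O3^2-) = 0.0175 × 0.233 = 4.08 × 10^-3 mol
n(I2) = n(S2O3^2-)/2 = 2.04 × 10^-3 mol
From the 2:1 ratio, n(Cu2+) in the aliquot = 2/1 × 2.04 × 10^-3 = 4.08 × 10^-3 mol
[Cu2+] = 4.08 × 10^-3 / 0.0251 = 0.162 mol/L

0.162 mol/L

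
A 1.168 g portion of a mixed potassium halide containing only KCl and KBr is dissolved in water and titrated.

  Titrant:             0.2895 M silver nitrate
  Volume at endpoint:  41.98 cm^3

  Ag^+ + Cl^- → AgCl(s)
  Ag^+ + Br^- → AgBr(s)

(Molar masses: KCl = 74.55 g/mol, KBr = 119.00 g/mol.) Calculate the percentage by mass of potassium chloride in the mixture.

n(AgNO3) = 0.04198 × 0.2895 = 0.01215 mol
Let x = n(KCl), y = n(KBr).
Titrant: 1x + 1y = 0.01215;  mass: 74.55x + 119.00y = 1.168
Solving, x = 6.259 × 10^-3 mol, y = 5.894 × 10^-3 mol
mass of KCl = 6.259 × 10^-3 × 74.55 = 0.4666 g
% KCl = 0.4666 / 1.168 × 100 = 39.95 %

39.95 %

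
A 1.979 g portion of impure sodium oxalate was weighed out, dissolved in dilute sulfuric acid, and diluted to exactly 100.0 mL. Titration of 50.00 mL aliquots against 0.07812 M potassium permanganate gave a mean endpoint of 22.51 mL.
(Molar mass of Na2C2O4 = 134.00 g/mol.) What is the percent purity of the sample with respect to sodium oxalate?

59.53 %

2 MnO4^- + 5 C2O4^2- + 16 H^+ → 2 Mn^2+ + 10 CO2 + 8 H2O
n(KMnO4) per titration = 0.02251 × 0.07812 = 1.758 × 10^-3 mol
From the 5:2 ratio, n(Na2C2O4) in each aliquot = 5/2 × 1.758 × 10^-3 = 4.396 × 10^-3 mol
n(Na2C2O4) in the whole flask = 4.396 × 10^-3 × 100.0/50.00 = 8.792 × 10^-3 mol
mass of Na2C2O4 = 8.792 × 10^-3 × 134.00 = 1.178 g
% Na2C2O4 = 1.178 / 1.979 × 100 = 59.53 %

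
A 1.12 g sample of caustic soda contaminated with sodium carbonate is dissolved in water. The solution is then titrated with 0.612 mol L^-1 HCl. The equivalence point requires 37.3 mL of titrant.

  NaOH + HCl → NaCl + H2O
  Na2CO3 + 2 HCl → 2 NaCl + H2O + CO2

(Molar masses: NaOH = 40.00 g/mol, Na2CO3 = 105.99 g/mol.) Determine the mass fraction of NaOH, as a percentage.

n(HCl) = 0.0373 × 0.612 = 0.0228 mol
Let x = n(NaOH), y = n(Na2CO3).
Titrant: 1x + 2y = 0.0228;  mass: 40.00x + 105.99y = 1.12
Solving, x = 6.91 × 10^-3 mol, y = 7.96 × 10^-3 mol
mass of NaOH = 6.91 × 10^-3 × 40.00 = 0.276 g
% NaOH = 0.276 / 1.12 × 100 = 24.7 %

24.7 %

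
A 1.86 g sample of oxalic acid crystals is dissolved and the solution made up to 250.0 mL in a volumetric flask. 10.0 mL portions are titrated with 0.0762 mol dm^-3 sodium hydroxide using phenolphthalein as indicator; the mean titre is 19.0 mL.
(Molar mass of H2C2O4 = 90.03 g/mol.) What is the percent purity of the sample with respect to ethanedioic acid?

87.6 %

H2C2O4 + 2 NaOH → Na2C2O4 + 2 H2O
n(NaOH) per titration = 0.0190 × 0.0762 = 1.45 × 10^-3 mol
From the 1:2 ratio, n(H2C2O4) in each aliquot = 1/2 × 1.45 × 10^-3 = 7.24 × 10^-4 mol
n(H2C2O4) in the whole flask = 7.24 × 10^-4 × 250.0/10.0 = 0.0181 mol
mass of H2C2O4 = 0.0181 × 90.03 = 1.63 g
% H2C2O4 = 1.63 / 1.86 × 100 = 87.6 %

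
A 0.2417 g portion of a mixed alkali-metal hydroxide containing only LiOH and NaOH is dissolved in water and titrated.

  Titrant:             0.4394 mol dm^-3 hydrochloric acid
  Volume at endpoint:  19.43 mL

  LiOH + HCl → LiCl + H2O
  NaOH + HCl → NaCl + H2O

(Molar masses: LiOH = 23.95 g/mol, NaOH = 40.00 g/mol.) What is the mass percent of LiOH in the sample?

61.62 %

n(HCl) = 0.01943 × 0.4394 = 8.538 × 10^-3 mol
Let x = n(LiOH), y = n(NaOH).
Titrant: 1x + 1y = 8.538 × 10^-3;  mass: 23.95x + 40.00y = 0.2417
Solving, x = 6.218 × 10^-3 mol, y = 2.319 × 10^-3 mol
mass of LiOH = 6.218 × 10^-3 × 23.95 = 0.1489 g
% LiOH = 0.1489 / 0.2417 × 100 = 61.62 %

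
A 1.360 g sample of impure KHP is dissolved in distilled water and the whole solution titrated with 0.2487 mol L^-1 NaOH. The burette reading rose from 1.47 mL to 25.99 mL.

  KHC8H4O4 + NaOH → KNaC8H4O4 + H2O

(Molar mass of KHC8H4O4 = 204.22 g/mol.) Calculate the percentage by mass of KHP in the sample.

91.57 %

n(NaOH) = 0.02452 L × 0.2487 mol/L = 6.098 × 10^-3 mol
n(KHC8H4O4) = 6.098 × 10^-3 mol (1:1 ratio)
mass of KHC8H4O4 = 6.098 × 10^-3 × 204.22 g/mol = 1.245 g
% KHC8H4O4 = 1.245 / 1.360 × 100 = 91.57 %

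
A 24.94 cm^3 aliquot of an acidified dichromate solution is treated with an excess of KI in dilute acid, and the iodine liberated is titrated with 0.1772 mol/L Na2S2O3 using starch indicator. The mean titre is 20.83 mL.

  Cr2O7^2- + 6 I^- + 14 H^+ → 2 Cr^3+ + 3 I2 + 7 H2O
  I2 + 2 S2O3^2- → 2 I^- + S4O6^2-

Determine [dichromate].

0.02467 mol/L

n(S2O3^2-) = 0.02083 × 0.1772 = 3.691 × 10^-3 mol
n(I2) = n(S2O3^2-)/2 = 1.846 × 10^-3 mol
From the 1:3 ratio, n(Cr2O7^2-) in the aliquot = 1/3 × 1.846 × 10^-3 = 6.152 × 10^-4 mol
[Cr2O7^2-] = 6.152 × 10^-4 / 0.02494 = 0.02467 mol/L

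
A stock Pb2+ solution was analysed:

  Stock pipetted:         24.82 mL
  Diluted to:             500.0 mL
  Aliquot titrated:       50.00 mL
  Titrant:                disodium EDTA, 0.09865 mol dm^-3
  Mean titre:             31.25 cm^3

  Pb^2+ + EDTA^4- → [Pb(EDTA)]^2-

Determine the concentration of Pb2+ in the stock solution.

n(EDTA) = 0.03125 × 0.09865 = 3.083 × 10^-3 mol
n(Pb2+) in the aliquot = 3.083 × 10^-3 mol (1:1 ratio)
[Pb2+]_dilute = 3.083 × 10^-3 / 0.05000 = 0.06166 mol/L
Dilution factor = 500.0 / 24.82 = 20.15
[Pb2+]_stock = 0.06166 × 20.15 = 1.242 mol/L

1.242 mol/L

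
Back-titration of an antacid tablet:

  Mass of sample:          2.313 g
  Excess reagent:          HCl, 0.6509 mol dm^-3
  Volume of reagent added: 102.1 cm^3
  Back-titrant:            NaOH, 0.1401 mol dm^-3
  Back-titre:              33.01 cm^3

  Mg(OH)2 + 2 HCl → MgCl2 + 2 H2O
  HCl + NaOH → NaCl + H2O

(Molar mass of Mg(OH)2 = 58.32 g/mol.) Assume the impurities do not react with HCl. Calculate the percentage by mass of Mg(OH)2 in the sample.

n(HCl) added = 0.1021 × 0.6509 = 0.06646 mol
n(NaOH) used in back-titration = 0.03301 × 0.1401 = 4.625 × 10^-3 mol
n(HCl) left over = 4.625 × 10^-3 mol (1:1 ratio)
n(HCl) consumed by analyte = 0.06646 − 4.625 × 10^-3 = 0.06183 mol
From the 1:2 ratio, n(Mg(OH)2) = 1/2 × 0.06183 = 0.03092 mol
mass of Mg(OH)2 = 0.03092 × 58.32 = 1.803 g
% Mg(OH)2 = 1.803 / 2.313 × 100 = 77.95 %

77.95 %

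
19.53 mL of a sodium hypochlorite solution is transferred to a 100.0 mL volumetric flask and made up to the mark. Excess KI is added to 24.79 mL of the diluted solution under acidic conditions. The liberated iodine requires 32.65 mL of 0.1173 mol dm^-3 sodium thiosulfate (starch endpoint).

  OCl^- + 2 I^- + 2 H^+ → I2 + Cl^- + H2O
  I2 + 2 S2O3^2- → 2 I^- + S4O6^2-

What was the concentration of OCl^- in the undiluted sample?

0.3955 mol/L

n(S2O3^2-) = 0.03265 × 0.1173 = 3.830 × 10^-3 mol
n(I2) = n(S2O3^2-)/2 = 1.915 × 10^-3 mol
n(OCl^-) in the aliquot = 1.915 × 10^-3 mol (1:1 ratio)
[OCl^-]_dilute = 1.915 × 10^-3 / 0.02479 = 0.07725 mol/L
[OCl^-]_original = 0.07725 × 100.0/19.53 = 0.3955 mol/L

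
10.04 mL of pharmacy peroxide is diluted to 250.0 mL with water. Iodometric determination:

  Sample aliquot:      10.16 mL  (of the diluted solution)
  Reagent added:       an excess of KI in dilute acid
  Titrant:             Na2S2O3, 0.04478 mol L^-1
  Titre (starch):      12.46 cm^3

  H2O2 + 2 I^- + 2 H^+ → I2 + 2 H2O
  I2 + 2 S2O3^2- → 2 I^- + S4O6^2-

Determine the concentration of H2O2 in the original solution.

n(S2O3^2-) = 0.01246 × 0.04478 = 5.580 × 10^-4 mol
n(I2) = n(S2O3^2-)/2 = 2.790 × 10^-4 mol
n(H2O2) in the aliquot = 2.790 × 10^-4 mol (1:1 ratio)
[H2O2]_dilute = 2.790 × 10^-4 / 0.01016 = 0.02746 mol/L
[H2O2]_original = 0.02746 × 250.0/10.04 = 0.6837 mol/L

0.6837 mol/L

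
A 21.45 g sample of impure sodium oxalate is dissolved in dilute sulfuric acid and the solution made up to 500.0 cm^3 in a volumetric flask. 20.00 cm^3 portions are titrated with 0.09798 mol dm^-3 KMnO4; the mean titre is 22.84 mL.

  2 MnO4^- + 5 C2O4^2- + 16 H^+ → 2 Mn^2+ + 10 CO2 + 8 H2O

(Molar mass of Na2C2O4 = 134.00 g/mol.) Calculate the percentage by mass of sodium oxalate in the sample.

87.38 %

n(KMnO4) per titration = 0.02284 × 0.09798 = 2.238 × 10^-3 mol
From the 5:2 ratio, n(Na2C2O4) in each aliquot = 5/2 × 2.238 × 10^-3 = 5.595 × 10^-3 mol
n(Na2C2O4) in the whole flask = 5.595 × 10^-3 × 500.0/20.00 = 0.1399 mol
mass of Na2C2O4 = 0.1399 × 134.00 = 18.74 g
% Na2C2O4 = 18.74 / 21.45 × 100 = 87.38 %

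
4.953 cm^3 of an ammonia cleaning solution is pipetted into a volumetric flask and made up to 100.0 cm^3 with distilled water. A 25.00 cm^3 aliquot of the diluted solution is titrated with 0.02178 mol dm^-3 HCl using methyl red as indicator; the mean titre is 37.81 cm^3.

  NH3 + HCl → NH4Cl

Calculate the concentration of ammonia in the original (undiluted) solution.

n(HCl) = 0.03781 × 0.02178 = 8.235 × 10^-4 mol
n(NH3) in the aliquot = 8.235 × 10^-4 mol (1:1 ratio)
[NH3]_dilute = 8.235 × 10^-4 / 0.02500 = 0.03294 mol/L
Dilution factor = 100.0 / 4.953 = 20.19
[NH3]_stock = 0.03294 × 20.19 = 0.6651 mol/L

0.6651 mol/L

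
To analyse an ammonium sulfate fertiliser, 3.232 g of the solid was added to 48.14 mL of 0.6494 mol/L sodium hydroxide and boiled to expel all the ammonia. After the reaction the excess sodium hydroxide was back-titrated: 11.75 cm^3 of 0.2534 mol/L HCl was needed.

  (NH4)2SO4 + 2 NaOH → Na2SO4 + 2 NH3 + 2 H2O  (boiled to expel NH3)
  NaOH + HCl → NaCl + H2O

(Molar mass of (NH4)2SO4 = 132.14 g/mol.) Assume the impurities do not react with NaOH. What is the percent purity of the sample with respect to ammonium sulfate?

n(NaOH) added = 0.04814 × 0.6494 = 0.03126 mol
n(HCl) used in back-titration = 0.01175 × 0.2534 = 2.977 × 10^-3 mol
n(NaOH) left over = 2.977 × 10^-3 mol (1:1 ratio)
n(NaOH) consumed by analyte = 0.03126 − 2.977 × 10^-3 = 0.02828 mol
From the 1:2 ratio, n((NH4)2SO4) = 1/2 × 0.02828 = 0.01414 mol
mass of (NH4)2SO4 = 0.01414 × 132.14 = 1.869 g
% (NH4)2SO4 = 1.869 / 3.232 × 100 = 57.82 %

57.82 %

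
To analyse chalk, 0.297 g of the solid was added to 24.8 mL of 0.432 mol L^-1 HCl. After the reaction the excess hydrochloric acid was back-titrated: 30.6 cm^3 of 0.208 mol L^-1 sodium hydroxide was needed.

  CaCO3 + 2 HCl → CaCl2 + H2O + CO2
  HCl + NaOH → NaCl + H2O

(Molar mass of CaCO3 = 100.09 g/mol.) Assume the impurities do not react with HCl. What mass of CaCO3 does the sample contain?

n(HCl) added = 0.0248 × 0.432 = 0.0107 mol
n(NaOH) used in back-titration = 0.0306 × 0.208 = 6.36 × 10^-3 mol
n(HCl) left over = 6.36 × 10^-3 mol (1:1 ratio)
n(HCl) consumed by analyte = 0.0107 − 6.36 × 10^-3 = 4.35 × 10^-3 mol
From the 1:2 ratio, n(CaCO3) = 1/2 × 4.35 × 10^-3 = 2.17 × 10^-3 mol
mass of CaCO3 = 2.17 × 10^-3 × 100.09 = 0.218 g

0.218 g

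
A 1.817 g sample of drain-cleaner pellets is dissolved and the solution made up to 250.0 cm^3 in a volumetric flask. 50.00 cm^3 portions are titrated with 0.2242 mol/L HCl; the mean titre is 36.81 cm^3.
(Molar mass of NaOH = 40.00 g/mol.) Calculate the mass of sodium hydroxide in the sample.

NaOH + HCl → NaCl + H2O
n(HCl) per titration = 0.03681 × 0.2242 = 8.253 × 10^-3 mol
n(NaOH) in each aliquot = 8.253 × 10^-3 mol (1:1 ratio)
n(NaOH) in the whole flask = 8.253 × 10^-3 × 250.0/50.00 = 0.04126 mol
mass of NaOH = 0.04126 × 40.00 = 1.651 g

1.651 g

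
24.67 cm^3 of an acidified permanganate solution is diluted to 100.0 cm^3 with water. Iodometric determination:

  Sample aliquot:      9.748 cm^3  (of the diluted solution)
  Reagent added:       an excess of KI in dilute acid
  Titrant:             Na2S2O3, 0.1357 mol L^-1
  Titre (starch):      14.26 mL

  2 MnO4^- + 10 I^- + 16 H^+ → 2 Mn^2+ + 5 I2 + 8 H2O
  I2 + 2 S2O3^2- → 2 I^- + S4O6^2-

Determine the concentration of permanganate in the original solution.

0.1609 mol/L

n(S2O3^2-) = 0.01426 × 0.1357 = 1.935 × 10^-3 mol
n(I2) = n(S2O3^2-)/2 = 9.675 × 10^-4 mol
From the 2:5 ratio, n(MnO4^-) in the aliquot = 2/5 × 9.675 × 10^-4 = 3.870 × 10^-4 mol
[MnO4^-]_dilute = 3.870 × 10^-4 / 0.009748 = 0.03970 mol/L
[MnO4^-]_original = 0.03970 × 100.0/24.67 = 0.1609 mol/L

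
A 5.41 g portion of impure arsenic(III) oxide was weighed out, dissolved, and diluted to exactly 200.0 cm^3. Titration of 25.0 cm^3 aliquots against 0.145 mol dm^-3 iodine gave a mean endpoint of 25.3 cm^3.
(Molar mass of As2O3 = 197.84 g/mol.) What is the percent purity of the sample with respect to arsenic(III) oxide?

53.7 %

As2O3 + 2 I2 + 2 H2O → As2O5 + 4 HI
n(I2) per titration = 0.0253 × 0.145 = 3.67 × 10^-3 mol
From the 1:2 ratio, n(As2O3) in each aliquot = 1/2 × 3.67 × 10^-3 = 1.83 × 10^-3 mol
n(As2O3) in the whole flask = 1.83 × 10^-3 × 200.0/25.0 = 0.0147 mol
mass of As2O3 = 0.0147 × 197.84 = 2.90 g
% As2O3 = 2.90 / 5.41 × 100 = 53.7 %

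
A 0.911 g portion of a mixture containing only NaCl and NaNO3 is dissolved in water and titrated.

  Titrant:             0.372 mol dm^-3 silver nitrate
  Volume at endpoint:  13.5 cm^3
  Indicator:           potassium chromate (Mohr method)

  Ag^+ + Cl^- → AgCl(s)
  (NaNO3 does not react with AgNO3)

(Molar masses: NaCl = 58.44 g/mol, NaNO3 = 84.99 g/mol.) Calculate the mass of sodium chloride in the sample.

0.293 g

n(AgNO3) = 0.0135 × 0.372 = 5.02 × 10^-3 mol
Let x = n(NaCl), y = n(NaNO3).
Titrant: 1x = 5.02 × 10^-3;  mass: 58.44x + 84.99y = 0.911
Solving, x = 5.02 × 10^-3 mol, y = 7.27 × 10^-3 mol
mass of NaCl = 5.02 × 10^-3 × 58.44 = 0.293 g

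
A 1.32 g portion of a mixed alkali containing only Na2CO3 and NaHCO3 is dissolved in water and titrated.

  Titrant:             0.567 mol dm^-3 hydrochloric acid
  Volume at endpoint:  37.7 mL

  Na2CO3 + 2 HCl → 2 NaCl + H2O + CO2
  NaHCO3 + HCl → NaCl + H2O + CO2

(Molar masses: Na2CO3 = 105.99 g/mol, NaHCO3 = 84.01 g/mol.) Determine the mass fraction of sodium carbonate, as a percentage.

61.6 %

n(HCl) = 0.0377 × 0.567 = 0.0214 mol
Let x = n(Na2CO3), y = n(NaHCO3).
Titrant: 2x + 1y = 0.0214;  mass: 105.99x + 84.01y = 1.32
Solving, x = 7.67 × 10^-3 mol, y = 6.04 × 10^-3 mol
mass of Na2CO3 = 7.67 × 10^-3 × 105.99 = 0.813 g
% Na2CO3 = 0.813 / 1.32 × 100 = 61.6 %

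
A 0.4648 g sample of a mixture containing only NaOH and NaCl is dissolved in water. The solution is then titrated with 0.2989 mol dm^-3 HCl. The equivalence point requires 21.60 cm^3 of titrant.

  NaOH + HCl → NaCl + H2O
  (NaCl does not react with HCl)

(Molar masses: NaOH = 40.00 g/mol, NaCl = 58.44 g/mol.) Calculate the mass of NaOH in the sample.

n(HCl) = 0.02160 × 0.2989 = 6.456 × 10^-3 mol
Let x = n(NaOH), y = n(NaCl).
Titrant: 1x = 6.456 × 10^-3;  mass: 40.00x + 58.44y = 0.4648
Solving, x = 6.456 × 10^-3 mol, y = 3.534 × 10^-3 mol
mass of NaOH = 6.456 × 10^-3 × 40.00 = 0.2582 g

0.2582 g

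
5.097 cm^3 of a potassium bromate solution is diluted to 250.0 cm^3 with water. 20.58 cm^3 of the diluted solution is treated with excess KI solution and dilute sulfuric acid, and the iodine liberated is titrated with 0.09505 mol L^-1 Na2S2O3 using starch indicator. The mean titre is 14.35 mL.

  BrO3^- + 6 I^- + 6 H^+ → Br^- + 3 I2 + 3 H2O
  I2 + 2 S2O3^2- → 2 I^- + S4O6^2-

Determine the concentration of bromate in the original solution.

0.5418 mol/L

n(S2O3^2-) = 0.01435 × 0.09505 = 1.364 × 10^-3 mol
n(I2) = n(S2O3^2-)/2 = 6.820 × 10^-4 mol
From the 1:3 ratio, n(BrO3^-) in the aliquot = 1/3 × 6.820 × 10^-4 = 2.273 × 10^-4 mol
[BrO3^-]_dilute = 2.273 × 10^-4 / 0.02058 = 0.01105 mol/L
[BrO3^-]_original = 0.01105 × 250.0/5.097 = 0.5418 mol/L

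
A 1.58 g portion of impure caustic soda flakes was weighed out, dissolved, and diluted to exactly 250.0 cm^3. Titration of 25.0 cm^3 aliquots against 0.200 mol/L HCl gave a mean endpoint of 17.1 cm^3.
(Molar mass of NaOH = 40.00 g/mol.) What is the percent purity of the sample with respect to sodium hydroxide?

NaOH + HCl → NaCl + H2O
n(HCl) per titration = 0.0171 × 0.200 = 3.42 × 10^-3 mol
n(NaOH) in each aliquot = 3.42 × 10^-3 mol (1:1 ratio)
n(NaOH) in the whole flask = 3.42 × 10^-3 × 250.0/25.0 = 0.0342 mol
mass of NaOH = 0.0342 × 40.00 = 1.37 g
% NaOH = 1.37 / 1.58 × 100 = 86.6 %

86.6 %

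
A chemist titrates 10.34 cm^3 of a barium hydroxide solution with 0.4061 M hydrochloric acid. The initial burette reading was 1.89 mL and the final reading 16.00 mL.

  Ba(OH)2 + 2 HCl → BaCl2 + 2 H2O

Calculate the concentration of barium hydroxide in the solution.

n(HCl) = 0.01411 L × 0.4061 mol/L = 5.730 × 10^-3 mol
From the 1:2 mole ratio, n(Ba(OH)2) = 1/2 × 5.730 × 10^-3 = 2.865 × 10^-3 mol
[Ba(OH)2] = 2.865 × 10^-3 mol / 0.01034 L = 0.2771 mol/L

0.2771 M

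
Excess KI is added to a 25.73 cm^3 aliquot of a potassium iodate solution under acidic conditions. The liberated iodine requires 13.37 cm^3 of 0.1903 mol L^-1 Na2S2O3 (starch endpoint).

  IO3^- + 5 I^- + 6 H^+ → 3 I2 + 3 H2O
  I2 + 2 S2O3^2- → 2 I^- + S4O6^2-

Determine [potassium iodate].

0.01648 mol/L

n(S2O3^2-) = 0.01337 × 0.1903 = 2.544 × 10^-3 mol
n(I2) = n(S2O3^2-)/2 = 1.272 × 10^-3 mol
From the 1:3 ratio, n(IO3^-) in the aliquot = 1/3 × 1.272 × 10^-3 = 4.241 × 10^-4 mol
[IO3^-] = 4.241 × 10^-4 / 0.02573 = 0.01648 mol/L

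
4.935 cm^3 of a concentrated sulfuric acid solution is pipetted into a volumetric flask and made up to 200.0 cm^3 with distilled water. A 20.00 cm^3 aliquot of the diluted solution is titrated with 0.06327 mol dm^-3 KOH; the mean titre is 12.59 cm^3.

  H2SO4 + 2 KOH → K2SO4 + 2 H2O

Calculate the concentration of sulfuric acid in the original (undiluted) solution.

n(KOH) = 0.01259 × 0.06327 = 7.966 × 10^-4 mol
From the 1:2 ratio, n(H2SO4) in the aliquot = 1/2 × 7.966 × 10^-4 = 3.983 × 10^-4 mol
[H2SO4]_dilute = 3.983 × 10^-4 / 0.02000 = 0.01991 mol/L
Dilution factor = 200.0 / 4.935 = 40.53
[H2SO4]_stock = 0.01991 × 40.53 = 0.8071 mol/L

0.8071 mol/L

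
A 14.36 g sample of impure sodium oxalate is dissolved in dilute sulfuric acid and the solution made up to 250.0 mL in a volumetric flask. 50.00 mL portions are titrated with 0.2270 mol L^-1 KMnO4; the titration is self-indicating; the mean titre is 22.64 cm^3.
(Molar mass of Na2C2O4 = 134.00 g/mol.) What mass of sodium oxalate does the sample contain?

2 MnO4^- + 5 C2O4^2- + 16 H^+ → 2 Mn^2+ + 10 CO2 + 8 H2O
n(KMnO4) per titration = 0.02264 × 0.2270 = 5.139 × 10^-3 mol
From the 5:2 ratio, n(Na2C2O4) in each aliquot = 5/2 × 5.139 × 10^-3 = 0.01285 mol
n(Na2C2O4) in the whole flask = 0.01285 × 250.0/50.00 = 0.06424 mol
mass of Na2C2O4 = 0.06424 × 134.00 = 8.608 g

8.608 g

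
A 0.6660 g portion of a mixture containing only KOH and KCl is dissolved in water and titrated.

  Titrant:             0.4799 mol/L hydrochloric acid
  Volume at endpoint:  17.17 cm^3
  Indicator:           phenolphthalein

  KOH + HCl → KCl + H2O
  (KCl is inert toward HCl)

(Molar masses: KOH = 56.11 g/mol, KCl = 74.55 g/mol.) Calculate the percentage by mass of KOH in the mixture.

n(HCl) = 0.01717 × 0.4799 = 8.240 × 10^-3 mol
Let x = n(KOH), y = n(KCl).
Titrant: 1x = 8.240 × 10^-3;  mass: 56.11x + 74.55y = 0.6660
Solving, x = 8.240 × 10^-3 mol, y = 2.732 × 10^-3 mol
mass of KOH = 8.240 × 10^-3 × 56.11 = 0.4623 g
% KOH = 0.4623 / 0.6660 × 100 = 69.42 %

69.42 %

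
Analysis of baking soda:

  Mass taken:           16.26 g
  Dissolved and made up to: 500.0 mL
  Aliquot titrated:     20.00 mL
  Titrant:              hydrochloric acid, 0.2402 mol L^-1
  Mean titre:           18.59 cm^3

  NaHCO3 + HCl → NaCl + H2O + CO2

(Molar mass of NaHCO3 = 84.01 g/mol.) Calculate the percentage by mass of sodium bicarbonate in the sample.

n(HCl) per titration = 0.01859 × 0.2402 = 4.465 × 10^-3 mol
n(NaHCO3) in each aliquot = 4.465 × 10^-3 mol (1:1 ratio)
n(NaHCO3) in the whole flask = 4.465 × 10^-3 × 500.0/20.00 = 0.1116 mol
mass of NaHCO3 = 0.1116 × 84.01 = 9.378 g
% NaHCO3 = 9.378 / 16.26 × 100 = 57.68 %

57.68 %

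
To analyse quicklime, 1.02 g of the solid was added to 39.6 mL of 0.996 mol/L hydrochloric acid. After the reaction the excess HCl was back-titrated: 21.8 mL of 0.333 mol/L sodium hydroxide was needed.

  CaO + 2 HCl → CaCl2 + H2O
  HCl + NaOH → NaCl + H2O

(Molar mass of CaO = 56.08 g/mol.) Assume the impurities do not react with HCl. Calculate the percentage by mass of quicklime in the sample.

88.5 %

n(HCl) added = 0.0396 × 0.996 = 0.0394 mol
n(NaOH) used in back-titration = 0.0218 × 0.333 = 7.26 × 10^-3 mol
n(HCl) left over = 7.26 × 10^-3 mol (1:1 ratio)
n(HCl) consumed by analyte = 0.0394 − 7.26 × 10^-3 = 0.0322 mol
From the 1:2 ratio, n(CaO) = 1/2 × 0.0322 = 0.0161 mol
mass of CaO = 0.0161 × 56.08 = 0.902 g
% CaO = 0.902 / 1.02 × 100 = 88.5 %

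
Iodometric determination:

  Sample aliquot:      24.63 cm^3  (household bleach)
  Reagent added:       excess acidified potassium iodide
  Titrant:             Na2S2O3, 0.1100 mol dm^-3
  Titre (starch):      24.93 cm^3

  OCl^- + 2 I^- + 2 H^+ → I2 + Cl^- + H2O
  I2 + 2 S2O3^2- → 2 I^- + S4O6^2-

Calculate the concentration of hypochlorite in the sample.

n(S2O3^2-) = 0.02493 × 0.1100 = 2.742 × 10^-3 mol
n(I2) = n(S2O3^2-)/2 = 1.371 × 10^-3 mol
n(OCl^-) in the aliquot = 1.371 × 10^-3 mol (1:1 ratio)
[OCl^-] = 1.371 × 10^-3 / 0.02463 = 0.05567 mol/L

0.05567 mol/L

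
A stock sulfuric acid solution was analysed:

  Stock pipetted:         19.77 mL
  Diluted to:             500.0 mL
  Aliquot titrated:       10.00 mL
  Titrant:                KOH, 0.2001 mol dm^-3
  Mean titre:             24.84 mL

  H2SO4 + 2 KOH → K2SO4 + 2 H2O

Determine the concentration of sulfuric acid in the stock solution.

6.285 mol/L

n(KOH) = 0.02484 × 0.2001 = 4.970 × 10^-3 mol
From the 1:2 ratio, n(H2SO4) in the aliquot = 1/2 × 4.970 × 10^-3 = 2.485 × 10^-3 mol
[H2SO4]_dilute = 2.485 × 10^-3 / 0.01000 = 0.2485 mol/L
Dilution factor = 500.0 / 19.77 = 25.29
[H2SO4]_stock = 0.2485 × 25.29 = 6.285 mol/L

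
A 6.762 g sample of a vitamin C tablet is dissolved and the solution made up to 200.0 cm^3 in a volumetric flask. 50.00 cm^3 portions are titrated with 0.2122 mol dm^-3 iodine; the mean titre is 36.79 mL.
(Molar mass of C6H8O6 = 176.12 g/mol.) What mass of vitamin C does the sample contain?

C6H8O6 + I2 → C6H6O6 + 2 HI
n(I2) per titration = 0.03679 × 0.2122 = 7.807 × 10^-3 mol
n(C6H8O6) in each aliquot = 7.807 × 10^-3 mol (1:1 ratio)
n(C6H8O6) in the whole flask = 7.807 × 10^-3 × 200.0/50.00 = 0.03123 mol
mass of C6H8O6 = 0.03123 × 176.12 = 5.500 g

5.500 g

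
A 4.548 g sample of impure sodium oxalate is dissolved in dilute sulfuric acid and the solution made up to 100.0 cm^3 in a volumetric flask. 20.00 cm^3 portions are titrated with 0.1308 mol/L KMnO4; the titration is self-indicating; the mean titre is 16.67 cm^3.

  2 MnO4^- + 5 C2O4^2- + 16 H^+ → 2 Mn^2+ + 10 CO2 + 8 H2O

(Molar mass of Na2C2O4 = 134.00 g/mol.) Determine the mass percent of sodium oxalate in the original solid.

n(KMnO4) per titration = 0.01667 × 0.1308 = 2.180 × 10^-3 mol
From the 5:2 ratio, n(Na2C2O4) in each aliquot = 5/2 × 2.180 × 10^-3 = 5.451 × 10^-3 mol
n(Na2C2O4) in the whole flask = 5.451 × 10^-3 × 100.0/20.00 = 0.02726 mol
mass of Na2C2O4 = 0.02726 × 134.00 = 3.652 g
% Na2C2O4 = 3.652 / 4.548 × 100 = 80.30 %

80.30 %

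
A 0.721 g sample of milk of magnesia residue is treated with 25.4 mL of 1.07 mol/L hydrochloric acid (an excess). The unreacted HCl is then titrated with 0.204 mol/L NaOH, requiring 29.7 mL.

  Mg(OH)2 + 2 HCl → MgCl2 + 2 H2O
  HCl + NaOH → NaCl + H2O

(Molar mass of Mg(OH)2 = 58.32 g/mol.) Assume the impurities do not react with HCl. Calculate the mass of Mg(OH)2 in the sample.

0.616 g

n(HCl) added = 0.0254 × 1.07 = 0.0272 mol
n(NaOH) used in back-titration = 0.0297 × 0.204 = 6.06 × 10^-3 mol
n(HCl) left over = 6.06 × 10^-3 mol (1:1 ratio)
n(HCl) consumed by analyte = 0.0272 − 6.06 × 10^-3 = 0.0211 mol
From the 1:2 ratio, n(Mg(OH)2) = 1/2 × 0.0211 = 0.0106 mol
mass of Mg(OH)2 = 0.0106 × 58.32 = 0.616 g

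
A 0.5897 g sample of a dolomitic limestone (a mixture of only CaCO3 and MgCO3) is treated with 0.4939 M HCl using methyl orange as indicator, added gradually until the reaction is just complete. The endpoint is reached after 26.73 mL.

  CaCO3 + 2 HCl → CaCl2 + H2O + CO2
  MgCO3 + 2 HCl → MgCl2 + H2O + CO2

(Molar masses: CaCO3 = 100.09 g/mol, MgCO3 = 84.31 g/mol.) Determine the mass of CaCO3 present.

0.2104 g

n(HCl) = 0.02673 × 0.4939 = 0.01320 mol
Let x = n(CaCO3), y = n(MgCO3).
Titrant: 2x + 2y = 0.01320;  mass: 100.09x + 84.31y = 0.5897
Solving, x = 2.102 × 10^-3 mol, y = 4.499 × 10^-3 mol
mass of CaCO3 = 2.102 × 10^-3 × 100.09 = 0.2104 g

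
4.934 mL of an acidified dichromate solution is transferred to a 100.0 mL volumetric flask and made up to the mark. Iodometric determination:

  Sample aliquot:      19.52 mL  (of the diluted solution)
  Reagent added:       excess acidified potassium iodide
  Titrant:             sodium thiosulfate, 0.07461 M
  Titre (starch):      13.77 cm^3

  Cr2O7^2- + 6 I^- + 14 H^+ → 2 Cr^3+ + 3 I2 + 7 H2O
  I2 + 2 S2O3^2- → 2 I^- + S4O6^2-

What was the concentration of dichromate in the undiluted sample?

0.1778 M

n(S2O3^2-) = 0.01377 × 0.07461 = 1.027 × 10^-3 mol
n(I2) = n(S2O3^2-)/2 = 5.137 × 10^-4 mol
From the 1:3 ratio, n(Cr2O7^2-) in the aliquot = 1/3 × 5.137 × 10^-4 = 1.712 × 10^-4 mol
[Cr2O7^2-]_dilute = 1.712 × 10^-4 / 0.01952 = 0.008772 mol/L
[Cr2O7^2-]_original = 0.008772 × 100.0/4.934 = 0.1778 mol/L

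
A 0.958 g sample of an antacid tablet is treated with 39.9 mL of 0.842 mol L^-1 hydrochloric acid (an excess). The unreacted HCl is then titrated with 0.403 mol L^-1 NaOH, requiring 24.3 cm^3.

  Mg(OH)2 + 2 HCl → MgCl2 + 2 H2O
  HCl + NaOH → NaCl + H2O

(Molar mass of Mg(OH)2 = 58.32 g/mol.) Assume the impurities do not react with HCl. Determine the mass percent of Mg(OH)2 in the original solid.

n(HCl) added = 0.0399 × 0.842 = 0.0336 mol
n(NaOH) used in back-titration = 0.0243 × 0.403 = 9.79 × 10^-3 mol
n(HCl) left over = 9.79 × 10^-3 mol (1:1 ratio)
n(HCl) consumed by analyte = 0.0336 − 9.79 × 10^-3 = 0.0238 mol
From the 1:2 ratio, n(Mg(OH)2) = 1/2 × 0.0238 = 0.0119 mol
mass of Mg(OH)2 = 0.0119 × 58.32 = 0.694 g
% Mg(OH)2 = 0.694 / 0.958 × 100 = 72.5 %

72.5 %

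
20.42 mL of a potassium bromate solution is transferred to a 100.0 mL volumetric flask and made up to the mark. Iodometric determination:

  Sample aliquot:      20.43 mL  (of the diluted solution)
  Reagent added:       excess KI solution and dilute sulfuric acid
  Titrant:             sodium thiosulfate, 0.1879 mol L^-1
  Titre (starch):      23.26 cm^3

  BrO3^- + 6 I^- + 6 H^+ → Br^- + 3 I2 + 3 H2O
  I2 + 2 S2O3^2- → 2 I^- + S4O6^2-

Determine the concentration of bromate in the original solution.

0.1746 mol/L

n(S2O3^2-) = 0.02326 × 0.1879 = 4.371 × 10^-3 mol
n(I2) = n(S2O3^2-)/2 = 2.185 × 10^-3 mol
From the 1:3 ratio, n(BrO3^-) in the aliquot = 1/3 × 2.185 × 10^-3 = 7.284 × 10^-4 mol
[BrO3^-]_dilute = 7.284 × 10^-4 / 0.02043 = 0.03565 mol/L
[BrO3^-]_original = 0.03565 × 100.0/20.42 = 0.1746 mol/L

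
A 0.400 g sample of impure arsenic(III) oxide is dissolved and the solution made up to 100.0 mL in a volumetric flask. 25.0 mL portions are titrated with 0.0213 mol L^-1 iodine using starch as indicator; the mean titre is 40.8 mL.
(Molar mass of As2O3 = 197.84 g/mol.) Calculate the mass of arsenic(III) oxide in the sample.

0.344 g

As2O3 + 2 I2 + 2 H2O → As2O5 + 4 HI
n(I2) per titration = 0.0408 × 0.0213 = 8.69 × 10^-4 mol
From the 1:2 ratio, n(As2O3) in each aliquot = 1/2 × 8.69 × 10^-4 = 4.35 × 10^-4 mol
n(As2O3) in the whole flask = 4.35 × 10^-4 × 100.0/25.0 = 1.74 × 10^-3 mol
mass of As2O3 = 1.74 × 10^-3 × 197.84 = 0.344 g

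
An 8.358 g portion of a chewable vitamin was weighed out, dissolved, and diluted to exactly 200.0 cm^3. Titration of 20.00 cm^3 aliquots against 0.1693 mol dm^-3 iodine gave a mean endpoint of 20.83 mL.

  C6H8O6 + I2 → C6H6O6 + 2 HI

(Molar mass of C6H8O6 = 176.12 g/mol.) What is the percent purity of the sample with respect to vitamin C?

n(I2) per titration = 0.02083 × 0.1693 = 3.527 × 10^-3 mol
n(C6H8O6) in each aliquot = 3.527 × 10^-3 mol (1:1 ratio)
n(C6H8O6) in the whole flask = 3.527 × 10^-3 × 200.0/20.00 = 0.03527 mol
mass of C6H8O6 = 0.03527 × 176.12 = 6.211 g
% C6H8O6 = 6.211 / 8.358 × 100 = 74.31 %

74.31 %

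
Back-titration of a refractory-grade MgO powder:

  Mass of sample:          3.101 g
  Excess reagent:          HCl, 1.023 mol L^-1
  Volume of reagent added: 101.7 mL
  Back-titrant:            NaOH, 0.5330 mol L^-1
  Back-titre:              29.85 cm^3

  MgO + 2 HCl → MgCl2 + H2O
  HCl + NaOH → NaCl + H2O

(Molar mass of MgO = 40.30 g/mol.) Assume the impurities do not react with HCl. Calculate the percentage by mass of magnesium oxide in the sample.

57.27 %

n(HCl) added = 0.1017 × 1.023 = 0.1040 mol
n(NaOH) used in back-titration = 0.02985 × 0.5330 = 0.01591 mol
n(HCl) left over = 0.01591 mol (1:1 ratio)
n(HCl) consumed by analyte = 0.1040 − 0.01591 = 0.08813 mol
From the 1:2 ratio, n(MgO) = 1/2 × 0.08813 = 0.04406 mol
mass of MgO = 0.04406 × 40.30 = 1.776 g
% MgO = 1.776 / 3.101 × 100 = 57.27 %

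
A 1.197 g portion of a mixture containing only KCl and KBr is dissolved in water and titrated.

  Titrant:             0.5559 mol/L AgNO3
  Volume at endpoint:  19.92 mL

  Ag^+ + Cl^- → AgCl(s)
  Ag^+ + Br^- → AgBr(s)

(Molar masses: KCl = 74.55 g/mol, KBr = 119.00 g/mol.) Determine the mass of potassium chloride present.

0.2025 g

n(AgNO3) = 0.01992 × 0.5559 = 0.01107 mol
Let x = n(KCl), y = n(KBr).
Titrant: 1x + 1y = 0.01107;  mass: 74.55x + 119.00y = 1.197
Solving, x = 2.717 × 10^-3 mol, y = 8.357 × 10^-3 mol
mass of KCl = 2.717 × 10^-3 × 74.55 = 0.2025 g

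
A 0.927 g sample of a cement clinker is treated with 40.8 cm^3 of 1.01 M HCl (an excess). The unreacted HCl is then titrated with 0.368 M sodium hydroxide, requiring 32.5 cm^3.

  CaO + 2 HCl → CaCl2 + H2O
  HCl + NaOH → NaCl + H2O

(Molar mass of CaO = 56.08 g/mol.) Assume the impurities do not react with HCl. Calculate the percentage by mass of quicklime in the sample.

88.5 %

n(HCl) added = 0.0408 × 1.01 = 0.0412 mol
n(NaOH) used in back-titration = 0.0325 × 0.368 = 0.0120 mol
n(HCl) left over = 0.0120 mol (1:1 ratio)
n(HCl) consumed by analyte = 0.0412 − 0.0120 = 0.0292 mol
From the 1:2 ratio, n(CaO) = 1/2 × 0.0292 = 0.0146 mol
mass of CaO = 0.0146 × 56.08 = 0.820 g
% CaO = 0.820 / 0.927 × 100 = 88.5 %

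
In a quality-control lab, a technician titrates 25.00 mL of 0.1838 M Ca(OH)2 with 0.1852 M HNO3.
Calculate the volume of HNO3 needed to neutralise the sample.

49.62 mL

Ca(OH)2 + 2 HNO3 → Ca(NO3)2 + 2 H2O
n(Ca(OH)2) = 0.02500 L × 0.1838 mol/L = 4.595 × 10^-3 mol
From the 2:1 stoichiometry, n(HNO3) = 2/1 × 4.595 × 10^-3 = 9.190 × 10^-3 mol
V(HNO3) = 9.190 × 10^-3 mol / 0.1852 mol/L = 0.04962 L = 49.62 mL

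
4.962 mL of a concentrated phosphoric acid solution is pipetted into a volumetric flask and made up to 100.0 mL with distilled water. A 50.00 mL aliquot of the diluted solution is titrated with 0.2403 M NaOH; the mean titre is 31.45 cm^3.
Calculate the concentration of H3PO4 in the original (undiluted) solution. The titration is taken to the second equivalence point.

1.523 M

H3PO4 + 2 NaOH → Na2HPO4 + 2 H2O
n(NaOH) = 0.03145 × 0.2403 = 7.557 × 10^-3 mol
From the 1:2 ratio, n(H3PO4) in the aliquot = 1/2 × 7.557 × 10^-3 = 3.779 × 10^-3 mol
[H3PO4]_dilute = 3.779 × 10^-3 / 0.05000 = 0.07557 mol/L
Dilution factor = 100.0 / 4.962 = 20.15
[H3PO4]_stock = 0.07557 × 20.15 = 1.523 mol/L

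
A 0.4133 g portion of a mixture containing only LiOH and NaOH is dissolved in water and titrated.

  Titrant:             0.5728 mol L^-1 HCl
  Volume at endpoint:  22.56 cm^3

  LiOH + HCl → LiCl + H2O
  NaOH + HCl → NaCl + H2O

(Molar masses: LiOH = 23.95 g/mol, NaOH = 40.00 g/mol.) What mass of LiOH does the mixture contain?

0.1546 g

n(HCl) = 0.02256 × 0.5728 = 0.01292 mol
Let x = n(LiOH), y = n(NaOH).
Titrant: 1x + 1y = 0.01292;  mass: 23.95x + 40.00y = 0.4133
Solving, x = 6.454 × 10^-3 mol, y = 6.468 × 10^-3 mol
mass of LiOH = 6.454 × 10^-3 × 23.95 = 0.1546 g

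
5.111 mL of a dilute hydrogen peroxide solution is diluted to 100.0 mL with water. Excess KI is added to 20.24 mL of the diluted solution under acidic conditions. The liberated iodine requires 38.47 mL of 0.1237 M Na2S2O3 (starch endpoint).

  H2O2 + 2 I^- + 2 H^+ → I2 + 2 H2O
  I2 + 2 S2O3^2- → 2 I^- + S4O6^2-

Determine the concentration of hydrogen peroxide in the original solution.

n(S2O3^2-) = 0.03847 × 0.1237 = 4.759 × 10^-3 mol
n(I2) = n(S2O3^2-)/2 = 2.379 × 10^-3 mol
n(H2O2) in the aliquot = 2.379 × 10^-3 mol (1:1 ratio)
[H2O2]_dilute = 2.379 × 10^-3 / 0.02024 = 0.1176 mol/L
[H2O2]_original = 0.1176 × 100.0/5.111 = 2.300 mol/L

2.300 M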